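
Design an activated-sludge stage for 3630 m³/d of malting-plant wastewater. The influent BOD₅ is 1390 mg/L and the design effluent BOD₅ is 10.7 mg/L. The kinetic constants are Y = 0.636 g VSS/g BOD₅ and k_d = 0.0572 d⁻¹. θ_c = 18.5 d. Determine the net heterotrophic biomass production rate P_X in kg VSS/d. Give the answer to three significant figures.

P_X ≈ 1550 kg VSS/d

Observed yield with endogenous decay: Y_obs = Y / (1 + k_d·θ_c) = 0.636 / (1 + 0.0572 × 18.5) = 0.636 / 2.058 = 0.3090 g VSS/g BOD₅.
Mass of BOD₅ removed per day: Q(S₀ − S) = 3630 × 1379 g/m³ = 5007 kg/d.
P_X = Y_obs · Q(S₀ − S) = 0.3090 × 5007 = 1547 kg VSS/d.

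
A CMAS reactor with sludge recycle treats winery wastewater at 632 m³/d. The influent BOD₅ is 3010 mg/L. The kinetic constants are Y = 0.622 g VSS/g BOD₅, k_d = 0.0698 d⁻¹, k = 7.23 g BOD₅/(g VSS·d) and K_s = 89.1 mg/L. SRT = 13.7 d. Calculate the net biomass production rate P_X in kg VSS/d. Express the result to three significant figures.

P_X ≈ 604 kg VSS/d

Effluent substrate depends only on kinetics and SRT: S = K_s(1 + k_d θ_c) / [θ_c(Yk − k_d) − 1] = 89.1 × (1 + 0.0698 × 13.7) / [13.7 × (0.622 × 7.23 − 0.0698) − 1] = 174.3 / 59.65 = 2.922 mg/L.
Y_obs = Y / (1 + k_d θ_c) = 0.622 / (1 + 0.0698 × 13.7) = 0.622 / 1.956 = 0.3180.
Substrate removed = Q·(S₀ − S) = 632 m³/d × (3010 − 2.92) g/m³ = 1.9×10^6 g/d = 1900 kg/d.
Net biomass production P_X = Y_obs × Q·(S₀ − S) = 0.3180 × 1900 = 604.3 kg VSS/d.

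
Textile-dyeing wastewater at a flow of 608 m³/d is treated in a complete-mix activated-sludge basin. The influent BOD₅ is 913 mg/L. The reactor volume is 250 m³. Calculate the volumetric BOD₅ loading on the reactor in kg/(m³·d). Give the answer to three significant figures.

L_v ≈ 2.22 kg BOD₅/(m³·d)

Applied BOD₅ load per unit volume = Q·S₀/V = (608 × 913/1000)/250.0 = 2.220 kg BOD₅·m⁻³·d⁻¹.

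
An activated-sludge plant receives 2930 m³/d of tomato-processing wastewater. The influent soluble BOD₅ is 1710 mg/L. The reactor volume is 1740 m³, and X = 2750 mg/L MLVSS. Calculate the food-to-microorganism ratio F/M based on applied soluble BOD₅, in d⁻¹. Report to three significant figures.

F/M ≈ 1.05 d⁻¹

F/M = Q·S₀ / (V·X) = 2930 × 1710 / (1740 × 2750) = 1.047 g soluble BOD₅·(g VSS·d)⁻¹.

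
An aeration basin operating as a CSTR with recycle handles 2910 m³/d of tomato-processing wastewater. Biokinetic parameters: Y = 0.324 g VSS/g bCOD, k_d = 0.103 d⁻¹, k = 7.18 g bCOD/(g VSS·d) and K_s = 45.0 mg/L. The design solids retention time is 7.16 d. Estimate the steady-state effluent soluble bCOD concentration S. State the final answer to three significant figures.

S ≈ 5.24 mg/L

From the Monod/SRT balance for a CMAS, S = K_s·(1+k_d θ_c)/[θ_c·(Y k − k_d) − 1] = 45.0 × (1 + 0.103 × 7.16) / [7.16 × (0.324 × 7.18 − 0.103) − 1] = 78.19 / 14.92 = 5.241 mg/L.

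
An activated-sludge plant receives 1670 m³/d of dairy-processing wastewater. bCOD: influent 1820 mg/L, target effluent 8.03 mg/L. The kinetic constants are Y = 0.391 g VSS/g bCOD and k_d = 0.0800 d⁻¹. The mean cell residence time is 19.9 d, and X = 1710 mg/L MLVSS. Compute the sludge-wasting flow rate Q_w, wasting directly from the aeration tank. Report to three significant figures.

Steady-state biomass mass balance: V·X·(1 + k_d·θ_c) = Y·Q·(S₀ − S)·θ_c, so V = 0.391 × 1670 × (1820 − 8.03) × 19.9 / [1710 × (1 + 0.0800 × 19.9)] = 2.35×10^7 / 4432 = 5312 m³.
Wasting from the aeration tank: Q_w = V / θ_c = 5312 / 19.9 = 266.9 m³/d.

Q_w ≈ 267 m³/d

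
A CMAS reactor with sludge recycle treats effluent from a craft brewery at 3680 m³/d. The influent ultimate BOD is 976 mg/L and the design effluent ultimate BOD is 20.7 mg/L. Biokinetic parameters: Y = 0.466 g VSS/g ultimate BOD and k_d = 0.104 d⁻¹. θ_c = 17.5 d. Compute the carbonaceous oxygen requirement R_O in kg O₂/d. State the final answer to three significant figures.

R_O ≈ 2690 kg O₂/d

Y_obs = Y / (1 + k_d θ_c) = 0.466 / (1 + 0.104 × 17.5) = 0.466 / 2.820 = 0.1652.
Mass of ultimate BOD removed per day: Q(S₀ − S) = 3680 × 955.3 g/m³ = 3516 kg/d.
Biomass synthesised: P_X = Y_obs × 3516 = 580.9 kg VSS/d.
R_O = Q·(S₀ − S) − 1.42·P_X = 3516 − 1.42 × 580.9 = 2691 kg O₂/d.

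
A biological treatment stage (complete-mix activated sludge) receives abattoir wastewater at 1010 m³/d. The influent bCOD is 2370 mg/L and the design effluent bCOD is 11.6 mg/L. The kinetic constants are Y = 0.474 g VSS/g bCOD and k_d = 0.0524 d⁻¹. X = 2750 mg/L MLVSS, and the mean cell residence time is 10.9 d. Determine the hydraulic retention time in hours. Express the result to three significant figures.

From the SRT design equation V = Y Q (S₀−S) θ_c / [X (1 + k_d θ_c)] = 0.474 × 1010 × (2370 − 11.6) × 10.9 / [2750 × (1 + 0.0524 × 10.9)] = 1.23×10^7 / 4321 = 2848 m³.
HRT = V/Q = 2848 m³ / 1010 m³·d⁻¹ = 2.820 d × 24 = 67.68 h.

τ ≈ 67.7 h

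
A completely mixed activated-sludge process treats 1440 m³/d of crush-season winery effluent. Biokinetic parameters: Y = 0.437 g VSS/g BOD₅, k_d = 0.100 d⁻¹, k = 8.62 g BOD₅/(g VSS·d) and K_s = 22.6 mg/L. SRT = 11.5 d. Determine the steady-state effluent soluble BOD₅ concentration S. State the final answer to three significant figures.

From the Monod/SRT balance for a CMAS, S = K_s·(1+k_d θ_c)/[θ_c·(Y k − k_d) − 1] = 22.6 × (1 + 0.100 × 11.5) / [11.5 × (0.437 × 8.62 − 0.100) − 1] = 48.59 / 41.17 = 1.180 mg/L.

S ≈ 1.18 mg/L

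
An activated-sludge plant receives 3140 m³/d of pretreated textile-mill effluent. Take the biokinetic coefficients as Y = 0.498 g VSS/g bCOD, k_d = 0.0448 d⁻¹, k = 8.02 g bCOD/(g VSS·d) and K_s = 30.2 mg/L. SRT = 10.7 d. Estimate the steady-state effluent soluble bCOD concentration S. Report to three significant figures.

S ≈ 1.08 mg/L

Effluent substrate depends only on kinetics and SRT: S = K_s(1 + k_d θ_c) / [θ_c(Yk − k_d) − 1] = 30.2 × (1 + 0.0448 × 10.7) / [10.7 × (0.498 × 8.02 − 0.0448) − 1] = 44.68 / 41.26 = 1.083 mg/L.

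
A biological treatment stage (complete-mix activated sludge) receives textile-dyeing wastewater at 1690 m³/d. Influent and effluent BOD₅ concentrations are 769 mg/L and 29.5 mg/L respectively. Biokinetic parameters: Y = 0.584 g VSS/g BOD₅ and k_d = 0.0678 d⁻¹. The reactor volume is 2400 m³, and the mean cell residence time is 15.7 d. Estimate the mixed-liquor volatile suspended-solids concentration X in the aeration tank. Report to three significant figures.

X ≈ 2310 mg/L

X = Y·Q·ΔS·θ_c / [V·(1 + k_d θ_c)] = 0.584 × 1690 × (769 − 29.5) × 15.7 / [2400 × (1 + 0.0678 × 15.7)] = 2313 mg/L.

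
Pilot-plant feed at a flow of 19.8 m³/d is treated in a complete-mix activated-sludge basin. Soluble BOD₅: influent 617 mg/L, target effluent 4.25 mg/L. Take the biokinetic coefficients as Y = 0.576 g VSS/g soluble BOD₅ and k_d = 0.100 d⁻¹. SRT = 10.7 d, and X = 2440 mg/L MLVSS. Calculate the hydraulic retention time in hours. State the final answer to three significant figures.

τ ≈ 17.9 h

Rearranging the biomass balance for a CMAS with decay, V = Y·Q·ΔS·θ_c / [X·(1+k_d θ_c)] = 0.576 × 19.8 × (617 − 4.25) × 10.7 / [2440 × (1 + 0.100 × 10.7)] = 7.48×10^4 / 5051 = 14.80 m³.
τ = V/Q = 14.80/19.8 = 0.7477 d, or 17.94 h.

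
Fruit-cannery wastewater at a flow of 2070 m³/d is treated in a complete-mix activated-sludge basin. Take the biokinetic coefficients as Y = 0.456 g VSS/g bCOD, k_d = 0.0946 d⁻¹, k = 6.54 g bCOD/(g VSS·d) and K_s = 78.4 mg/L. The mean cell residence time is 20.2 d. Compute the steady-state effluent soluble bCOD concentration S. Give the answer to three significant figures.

S ≈ 3.98 mg/L

From the Monod/SRT balance for a CMAS, S = K_s·(1+k_d θ_c)/[θ_c·(Y k − k_d) − 1] = 78.4 × (1 + 0.0946 × 20.2) / [20.2 × (0.456 × 6.54 − 0.0946) − 1] = 228.2 / 57.33 = 3.981 mg/L.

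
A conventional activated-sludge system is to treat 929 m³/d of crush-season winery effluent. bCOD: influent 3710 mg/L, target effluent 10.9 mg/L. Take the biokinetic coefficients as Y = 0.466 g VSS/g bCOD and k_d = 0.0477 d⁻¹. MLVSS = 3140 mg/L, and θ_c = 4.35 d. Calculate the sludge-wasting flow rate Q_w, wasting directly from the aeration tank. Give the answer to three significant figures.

Q_w ≈ 422 m³/d

Steady-state biomass mass balance: V·X·(1 + k_d·θ_c) = Y·Q·(S₀ − S)·θ_c, so V = 0.466 × 929 × (3710 − 10.9) × 4.35 / [3140 × (1 + 0.0477 × 4.35)] = 6.97×10^6 / 3792 = 1837 m³.
With mixed-liquor wasting, θ_c = V/Q_w, so Q_w = V/θ_c = 1837/4.35 = 422.4 m³/d.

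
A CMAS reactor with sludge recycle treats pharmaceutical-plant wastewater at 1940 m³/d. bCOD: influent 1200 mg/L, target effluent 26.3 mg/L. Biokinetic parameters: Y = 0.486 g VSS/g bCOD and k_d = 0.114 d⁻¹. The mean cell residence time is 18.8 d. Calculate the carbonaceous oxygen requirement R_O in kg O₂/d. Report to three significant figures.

The observed yield is Y_obs = Y/(1 + k_d·θ_c) = 0.486 / (1 + 0.114 × 18.8) = 0.486 / 3.143 = 0.1546 g VSS per g bCOD removed.
Q·(S₀ − S) = 1940 × (1200 − 26.3) × 10⁻³ = 2277 kg/d removed.
Biomass synthesised: P_X = Y_obs × 2277 = 352.1 kg VSS/d.
Carbonaceous O₂ demand = substrate oxidised − cell-mass equivalent = 2277 − 1.42 × 352.1 = 1777 kg O₂/d.

R_O ≈ 1780 kg O₂/d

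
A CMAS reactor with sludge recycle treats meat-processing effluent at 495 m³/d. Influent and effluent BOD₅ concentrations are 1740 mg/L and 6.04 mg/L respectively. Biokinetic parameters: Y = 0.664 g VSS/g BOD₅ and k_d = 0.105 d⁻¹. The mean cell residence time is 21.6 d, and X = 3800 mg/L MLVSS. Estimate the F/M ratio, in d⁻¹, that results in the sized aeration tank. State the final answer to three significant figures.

F/M ≈ 0.229 d⁻¹

From the SRT design equation V = Y Q (S₀−S) θ_c / [X (1 + k_d θ_c)] = 0.664 × 495 × (1740 − 6.04) × 21.6 / [3800 × (1 + 0.105 × 21.6)] = 1.23×10^7 / 12418 = 991.3 m³.
Food-to-microorganism ratio F/M = Q S₀ / (V X) = 495 × 1740 / (991.3 × 3800) = 0.2286 d⁻¹.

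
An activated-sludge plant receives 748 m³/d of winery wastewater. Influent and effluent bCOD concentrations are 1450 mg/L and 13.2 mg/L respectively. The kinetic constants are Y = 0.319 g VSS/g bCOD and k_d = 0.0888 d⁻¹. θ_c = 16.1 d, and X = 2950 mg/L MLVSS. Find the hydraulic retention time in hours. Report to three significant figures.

Steady-state biomass mass balance: V·X·(1 + k_d·θ_c) = Y·Q·(S₀ − S)·θ_c, so V = 0.319 × 748 × (1450 − 13.2) × 16.1 / [2950 × (1 + 0.0888 × 16.1)] = 5.52×10^6 / 7168 = 770.1 m³.
τ = V/Q = 770.1/748 = 1.030 d, or 24.71 h.

τ ≈ 24.7 h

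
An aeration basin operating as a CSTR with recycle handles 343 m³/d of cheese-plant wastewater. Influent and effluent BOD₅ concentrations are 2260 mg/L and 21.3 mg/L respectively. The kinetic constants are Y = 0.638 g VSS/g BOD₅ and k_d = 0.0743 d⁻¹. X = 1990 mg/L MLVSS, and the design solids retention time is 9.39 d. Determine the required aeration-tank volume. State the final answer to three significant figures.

Steady-state biomass mass balance: V·X·(1 + k_d·θ_c) = Y·Q·(S₀ − S)·θ_c, so V = 0.638 × 343 × (2260 − 21.3) × 9.39 / [1990 × (1 + 0.0743 × 9.39)] = 4.6×10^6 / 3378 = 1362 m³.

V ≈ 1360 m³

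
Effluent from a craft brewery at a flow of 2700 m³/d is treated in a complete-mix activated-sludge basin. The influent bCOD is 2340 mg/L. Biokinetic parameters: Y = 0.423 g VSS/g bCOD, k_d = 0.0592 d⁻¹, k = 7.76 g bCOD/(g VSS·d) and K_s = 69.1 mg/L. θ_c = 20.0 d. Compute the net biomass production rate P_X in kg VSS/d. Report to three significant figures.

From the Monod/SRT balance for a CMAS, S = K_s·(1+k_d θ_c)/[θ_c·(Y k − k_d) − 1] = 69.1 × (1 + 0.0592 × 20.0) / [20.0 × (0.423 × 7.76 − 0.0592) − 1] = 150.9 / 63.47 = 2.378 mg/L.
The observed yield is Y_obs = Y/(1 + k_d·θ_c) = 0.423 / (1 + 0.0592 × 20.0) = 0.423 / 2.184 = 0.1937 g VSS per g bCOD removed.
ΔS = 2340 − 2.38 = 2338 mg/L, so the substrate removal rate is 2700 × 2338/1000 = 6312 kg bCOD/d.
Biomass produced: P_X = Y_obs·Q·ΔS = 0.1937 × 6312 ≈ 1222 kg VSS/d.

P_X ≈ 1220 kg VSS/d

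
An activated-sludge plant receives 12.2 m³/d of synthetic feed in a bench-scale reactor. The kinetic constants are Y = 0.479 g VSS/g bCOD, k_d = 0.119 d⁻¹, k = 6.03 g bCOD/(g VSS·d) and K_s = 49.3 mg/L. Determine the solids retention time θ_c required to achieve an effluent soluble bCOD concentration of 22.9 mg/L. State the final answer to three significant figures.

θ_c ≈ 1.25 d

At the target effluent, Y k S/(K_s+S) = 0.479×6.03×22.9/72.20 = 0.9161 d⁻¹.
θ_c = 1/(μ − k_d) = 1/(0.9161 − 0.119) = 1/0.7971 = 1.255 d.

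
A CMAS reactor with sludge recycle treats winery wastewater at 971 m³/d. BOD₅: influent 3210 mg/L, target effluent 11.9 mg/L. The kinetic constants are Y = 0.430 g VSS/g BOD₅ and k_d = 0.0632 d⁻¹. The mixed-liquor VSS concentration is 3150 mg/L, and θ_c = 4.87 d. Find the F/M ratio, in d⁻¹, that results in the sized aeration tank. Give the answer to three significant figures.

F/M ≈ 0.627 d⁻¹

From the SRT design equation V = Y Q (S₀−S) θ_c / [X (1 + k_d θ_c)] = 0.430 × 971 × (3210 − 11.9) × 4.87 / [3150 × (1 + 0.0632 × 4.87)] = 6.5×10^6 / 4120 = 1579 m³.
F/M = Q·S₀ / (V·X) = 971 × 3210 / (1579 × 3150) = 0.6268 g BOD₅·(g VSS·d)⁻¹.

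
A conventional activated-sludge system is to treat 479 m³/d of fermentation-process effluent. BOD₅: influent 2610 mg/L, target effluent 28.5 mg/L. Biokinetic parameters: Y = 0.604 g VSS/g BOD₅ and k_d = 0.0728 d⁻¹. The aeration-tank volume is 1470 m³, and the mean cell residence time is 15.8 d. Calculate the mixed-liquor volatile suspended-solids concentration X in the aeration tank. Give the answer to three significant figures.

X ≈ 3730 mg/L

Solving the biomass balance for X: X = Y Q (S₀−S) θ_c / [V (1+k_d θ_c)] = 0.604 × 479 × (2610 − 28.5) × 15.8 / [1470 × (1 + 0.0728 × 15.8)] = 3733 mg/L.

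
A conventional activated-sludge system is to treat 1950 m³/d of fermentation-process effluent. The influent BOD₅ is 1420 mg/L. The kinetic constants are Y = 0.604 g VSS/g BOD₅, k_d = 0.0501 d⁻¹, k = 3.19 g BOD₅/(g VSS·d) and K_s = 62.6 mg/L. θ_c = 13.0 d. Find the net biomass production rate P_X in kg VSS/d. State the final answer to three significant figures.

From the Monod/SRT balance for a CMAS, S = K_s·(1+k_d θ_c)/[θ_c·(Y k − k_d) − 1] = 62.6 × (1 + 0.0501 × 13.0) / [13.0 × (0.604 × 3.19 − 0.0501) − 1] = 103.4 / 23.40 = 4.418 mg/L.
Observed yield with endogenous decay: Y_obs = Y / (1 + k_d·θ_c) = 0.604 / (1 + 0.0501 × 13.0) = 0.604 / 1.651 = 0.3658 g VSS/g BOD₅.
ΔS = 1420 − 4.42 = 1416 mg/L, so the substrate removal rate is 1950 × 1416/1000 = 2760 kg BOD₅/d.
Biomass produced: P_X = Y_obs·Q·ΔS = 0.3658 × 2760 ≈ 1010 kg VSS/d.

P_X ≈ 1010 kg VSS/d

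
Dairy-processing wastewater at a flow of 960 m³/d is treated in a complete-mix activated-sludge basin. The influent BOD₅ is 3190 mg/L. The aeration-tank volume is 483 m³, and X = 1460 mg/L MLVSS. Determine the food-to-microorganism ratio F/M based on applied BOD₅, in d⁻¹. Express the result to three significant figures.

Food-to-microorganism ratio F/M = Q S₀ / (V X) = 960 × 3190 / (483.0 × 1460) = 4.343 d⁻¹.

F/M ≈ 4.34 d⁻¹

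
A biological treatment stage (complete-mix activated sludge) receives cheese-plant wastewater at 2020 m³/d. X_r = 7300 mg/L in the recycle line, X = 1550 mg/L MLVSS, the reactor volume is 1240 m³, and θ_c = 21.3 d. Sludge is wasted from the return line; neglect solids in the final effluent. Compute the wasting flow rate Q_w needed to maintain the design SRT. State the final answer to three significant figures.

Q_w ≈ 12.4 m³/d

θ_c = V·X/(Q_w·X_r) when wasting from the recycle, so Q_w = V·X/(θ_c·X_r) = 1240 × 1550 / (21.3 × 7300) = 12.36 m³/d.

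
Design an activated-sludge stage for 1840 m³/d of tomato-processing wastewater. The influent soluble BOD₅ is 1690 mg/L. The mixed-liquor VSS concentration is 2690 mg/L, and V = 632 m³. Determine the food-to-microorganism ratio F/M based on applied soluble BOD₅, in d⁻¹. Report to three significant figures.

F/M = applied load / biomass = Q·S₀/(V·X) = 1840 × 1690 / (632.0 × 2690) = 1.829 d⁻¹.

F/M ≈ 1.83 d⁻¹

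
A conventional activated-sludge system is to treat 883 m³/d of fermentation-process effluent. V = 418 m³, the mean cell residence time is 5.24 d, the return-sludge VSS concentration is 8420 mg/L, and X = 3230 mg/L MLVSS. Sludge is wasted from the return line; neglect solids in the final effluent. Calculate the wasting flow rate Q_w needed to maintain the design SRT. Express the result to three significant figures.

Q_w ≈ 30.6 m³/d

Wasting from the return line (neglecting effluent solids): Q_w = V·X / (θ_c·X_r) = 418.0 × 3230 / (5.24 × 8420) = 30.60 m³/d.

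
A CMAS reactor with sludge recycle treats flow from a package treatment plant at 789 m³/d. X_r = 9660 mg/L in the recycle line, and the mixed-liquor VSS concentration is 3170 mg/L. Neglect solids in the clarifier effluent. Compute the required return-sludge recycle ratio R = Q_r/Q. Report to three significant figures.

R = Q_r/Q = X/(X_r − X) = 3170 / (9660 − 3170) = 0.4884.

R ≈ 0.488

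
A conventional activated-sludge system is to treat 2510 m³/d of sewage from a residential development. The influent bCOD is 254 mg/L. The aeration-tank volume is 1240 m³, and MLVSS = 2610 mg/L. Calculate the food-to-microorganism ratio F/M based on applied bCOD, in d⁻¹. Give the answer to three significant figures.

F/M = Q·S₀ / (V·X) = 2510 × 254 / (1240 × 2610) = 0.1970 g bCOD·(g VSS·d)⁻¹.

F/M ≈ 0.197 d⁻¹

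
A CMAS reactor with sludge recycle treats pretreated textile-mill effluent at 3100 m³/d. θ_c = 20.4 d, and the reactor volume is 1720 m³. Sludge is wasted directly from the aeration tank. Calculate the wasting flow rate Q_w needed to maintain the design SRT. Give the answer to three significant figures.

With mixed-liquor wasting, θ_c = V/Q_w, so Q_w = V/θ_c = 1720/20.4 = 84.31 m³/d.

Q_w ≈ 84.3 m³/d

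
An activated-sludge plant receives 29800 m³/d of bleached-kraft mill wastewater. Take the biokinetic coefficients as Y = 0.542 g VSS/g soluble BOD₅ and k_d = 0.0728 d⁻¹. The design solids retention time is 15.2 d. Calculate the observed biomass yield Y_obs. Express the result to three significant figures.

Y_obs ≈ 0.257 g VSS/g soluble BOD₅

The observed yield is Y_obs = Y/(1 + k_d·θ_c) = 0.542 / (1 + 0.0728 × 15.2) = 0.542 / 2.107 = 0.2573 g VSS per g soluble BOD₅ removed.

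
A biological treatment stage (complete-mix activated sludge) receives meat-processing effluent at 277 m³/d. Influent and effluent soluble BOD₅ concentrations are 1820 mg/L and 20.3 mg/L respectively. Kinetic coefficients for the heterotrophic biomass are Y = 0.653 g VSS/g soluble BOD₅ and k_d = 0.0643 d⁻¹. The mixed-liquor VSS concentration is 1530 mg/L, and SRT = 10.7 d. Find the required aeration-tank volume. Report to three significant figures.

From the SRT design equation V = Y Q (S₀−S) θ_c / [X (1 + k_d θ_c)] = 0.653 × 277 × (1820 − 20.3) × 10.7 / [1530 × (1 + 0.0643 × 10.7)] = 3.48×10^6 / 2583 = 1349 m³.

V ≈ 1350 m³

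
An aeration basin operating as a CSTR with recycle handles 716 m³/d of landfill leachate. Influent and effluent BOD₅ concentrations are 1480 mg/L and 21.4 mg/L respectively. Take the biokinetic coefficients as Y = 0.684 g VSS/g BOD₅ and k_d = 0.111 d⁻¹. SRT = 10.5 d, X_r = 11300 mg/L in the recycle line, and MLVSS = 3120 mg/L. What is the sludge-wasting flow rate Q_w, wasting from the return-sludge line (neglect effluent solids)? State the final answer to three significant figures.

From the SRT design equation V = Y Q (S₀−S) θ_c / [X (1 + k_d θ_c)] = 0.684 × 716 × (1480 − 21.4) × 10.5 / [3120 × (1 + 0.111 × 10.5)] = 7.5×10^6 / 6756 = 1110 m³.
Wasting from the return line (neglecting effluent solids): Q_w = V·X / (θ_c·X_r) = 1110 × 3120 / (10.5 × 11300) = 29.19 m³/d.

Q_w ≈ 29.2 m³/d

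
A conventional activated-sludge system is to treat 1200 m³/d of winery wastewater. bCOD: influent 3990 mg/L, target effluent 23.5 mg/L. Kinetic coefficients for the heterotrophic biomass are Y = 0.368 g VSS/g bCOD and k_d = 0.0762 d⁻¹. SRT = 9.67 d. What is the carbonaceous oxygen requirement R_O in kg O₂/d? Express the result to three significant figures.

Correct the yield for decay: Y_obs = Y/(1 + k_d θ_c) = 0.368 / (1 + 0.0762 × 9.67) = 0.368 / 1.737 = 0.2119.
Mass of bCOD removed per day: Q(S₀ − S) = 1200 × 3966 g/m³ = 4760 kg/d.
Biomass synthesised: P_X = Y_obs × 4760 = 1008 kg VSS/d.
R_O = Q·ΔS − 1.42 P_X = 4760 − 1432 = 3328 kg O₂/d.

R_O ≈ 3330 kg O₂/d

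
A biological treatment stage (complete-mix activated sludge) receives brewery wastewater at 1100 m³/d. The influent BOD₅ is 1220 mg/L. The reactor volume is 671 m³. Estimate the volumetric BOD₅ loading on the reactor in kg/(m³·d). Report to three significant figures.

L_v ≈ 2.00 kg BOD₅/(m³·d)

L_v = Q S₀ / V = 1100 × 1220 × 10⁻³ / 671.0 = 2.000 kg/(m³·d).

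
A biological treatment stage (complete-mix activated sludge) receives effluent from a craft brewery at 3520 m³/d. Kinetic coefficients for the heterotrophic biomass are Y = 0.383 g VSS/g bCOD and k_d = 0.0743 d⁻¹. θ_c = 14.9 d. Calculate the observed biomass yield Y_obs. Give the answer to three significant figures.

Y_obs = Y / (1 + k_d θ_c) = 0.383 / (1 + 0.0743 × 14.9) = 0.383 / 2.107 = 0.1818.

Y_obs ≈ 0.182 g VSS/g bCOD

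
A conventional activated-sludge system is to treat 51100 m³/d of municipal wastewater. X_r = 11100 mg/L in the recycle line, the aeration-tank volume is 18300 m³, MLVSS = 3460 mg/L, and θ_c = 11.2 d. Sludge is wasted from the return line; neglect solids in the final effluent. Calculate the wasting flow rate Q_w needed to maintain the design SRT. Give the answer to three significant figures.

Q_w ≈ 509 m³/d

Wasting from the return line (neglecting effluent solids): Q_w = V·X / (θ_c·X_r) = 18300 × 3460 / (11.2 × 11100) = 509.3 m³/d.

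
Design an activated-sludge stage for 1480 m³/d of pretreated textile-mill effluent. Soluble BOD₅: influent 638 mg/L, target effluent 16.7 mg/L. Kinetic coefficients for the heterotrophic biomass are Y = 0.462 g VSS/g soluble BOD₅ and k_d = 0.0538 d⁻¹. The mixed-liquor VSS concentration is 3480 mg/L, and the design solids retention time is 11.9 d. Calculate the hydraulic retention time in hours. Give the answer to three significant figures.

Steady-state biomass mass balance: V·X·(1 + k_d·θ_c) = Y·Q·(S₀ − S)·θ_c, so V = 0.462 × 1480 × (638 − 16.7) × 11.9 / [3480 × (1 + 0.0538 × 11.9)] = 5.06×10^6 / 5708 = 885.7 m³.
τ = V/Q = 885.7/1480 = 0.5984 d, or 14.36 h.

τ ≈ 14.4 h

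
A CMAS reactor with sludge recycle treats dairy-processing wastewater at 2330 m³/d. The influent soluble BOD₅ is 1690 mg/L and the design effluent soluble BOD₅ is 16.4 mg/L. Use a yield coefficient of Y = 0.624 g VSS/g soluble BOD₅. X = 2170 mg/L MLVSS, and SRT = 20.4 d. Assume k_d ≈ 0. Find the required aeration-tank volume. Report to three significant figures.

With k_d = 0 the design equation reduces to V = Y Q (S₀−S) θ_c / X = 0.624 × 2330 × (1690 − 16.4) × 20.4 / 2170 = 22875 m³.

V ≈ 22900 m³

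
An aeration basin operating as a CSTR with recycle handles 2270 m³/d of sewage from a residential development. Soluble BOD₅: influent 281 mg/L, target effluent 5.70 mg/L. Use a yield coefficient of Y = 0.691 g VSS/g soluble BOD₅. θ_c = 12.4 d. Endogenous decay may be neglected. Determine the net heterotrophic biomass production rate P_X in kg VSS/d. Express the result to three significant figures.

With endogenous decay neglected, the observed yield equals the true yield: Y_obs = Y = 0.691 g VSS/g soluble BOD₅.
ΔS = 281 − 5.70 = 275.3 mg/L, so the substrate removal rate is 2270 × 275.3/1000 = 624.9 kg soluble BOD₅/d.
So the net sludge growth is P_X = 0.6910 × 624.9 = 431.8 kg VSS/d.

P_X ≈ 432 kg VSS/d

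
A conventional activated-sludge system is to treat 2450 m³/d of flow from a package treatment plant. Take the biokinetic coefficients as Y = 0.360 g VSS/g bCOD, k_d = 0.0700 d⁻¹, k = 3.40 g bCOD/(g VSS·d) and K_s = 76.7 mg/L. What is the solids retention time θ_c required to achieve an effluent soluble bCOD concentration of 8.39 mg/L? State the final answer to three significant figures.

Specific growth rate at S = 8.39 mg/L: μ = YkS/(K_s+S) = 0.360·3.40·8.39/(76.7+8.39) = 0.1207 d⁻¹.
θ_c = 1/(μ − k_d) = 1/(0.1207 − 0.0700) = 1/0.05069 = 19.73 d.

θ_c ≈ 19.7 d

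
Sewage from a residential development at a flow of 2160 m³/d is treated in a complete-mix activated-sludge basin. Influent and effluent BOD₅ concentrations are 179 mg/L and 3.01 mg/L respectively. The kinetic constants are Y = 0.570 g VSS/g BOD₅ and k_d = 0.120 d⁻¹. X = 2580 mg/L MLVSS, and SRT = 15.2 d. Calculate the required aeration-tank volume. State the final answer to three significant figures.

Steady-state biomass mass balance: V·X·(1 + k_d·θ_c) = Y·Q·(S₀ − S)·θ_c, so V = 0.570 × 2160 × (179 − 3.01) × 15.2 / [2580 × (1 + 0.120 × 15.2)] = 3.29×10^6 / 7286 = 452.0 m³.

V ≈ 452 m³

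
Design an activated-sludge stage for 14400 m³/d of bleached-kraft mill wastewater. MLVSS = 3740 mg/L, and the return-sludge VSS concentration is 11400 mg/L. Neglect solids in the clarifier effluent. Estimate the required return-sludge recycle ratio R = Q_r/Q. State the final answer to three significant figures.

R = Q_r/Q = X/(X_r − X) = 3740 / (11400 − 3740) = 0.4883.

R ≈ 0.488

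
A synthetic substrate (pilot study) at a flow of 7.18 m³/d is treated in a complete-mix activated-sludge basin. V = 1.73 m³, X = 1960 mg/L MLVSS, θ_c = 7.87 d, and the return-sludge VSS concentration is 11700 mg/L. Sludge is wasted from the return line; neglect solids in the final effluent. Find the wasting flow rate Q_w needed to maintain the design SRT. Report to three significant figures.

Q_w ≈ 0.0368 m³/d

Q_w = (V·X)/(θ_c X_r) = 1.730 × 1960 / (7.87 × 11700) = 0.03682 m³/d.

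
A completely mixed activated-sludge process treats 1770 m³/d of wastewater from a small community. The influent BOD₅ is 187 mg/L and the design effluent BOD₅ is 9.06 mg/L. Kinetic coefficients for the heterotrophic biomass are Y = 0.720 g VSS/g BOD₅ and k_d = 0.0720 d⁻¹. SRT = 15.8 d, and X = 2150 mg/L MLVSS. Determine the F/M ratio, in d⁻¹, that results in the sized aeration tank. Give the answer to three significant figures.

F/M ≈ 0.197 d⁻¹

From the SRT design equation V = Y Q (S₀−S) θ_c / [X (1 + k_d θ_c)] = 0.720 × 1770 × (187 − 9.06) × 15.8 / [2150 × (1 + 0.0720 × 15.8)] = 3.58×10^6 / 4596 = 779.6 m³.
Food-to-microorganism ratio F/M = Q S₀ / (V X) = 1770 × 187 / (779.6 × 2150) = 0.1975 d⁻¹.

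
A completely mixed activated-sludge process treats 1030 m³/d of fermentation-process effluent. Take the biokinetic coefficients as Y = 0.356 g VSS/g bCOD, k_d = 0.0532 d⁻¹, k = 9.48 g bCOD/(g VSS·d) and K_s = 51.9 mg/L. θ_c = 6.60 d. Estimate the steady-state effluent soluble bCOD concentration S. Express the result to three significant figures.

Effluent substrate depends only on kinetics and SRT: S = K_s(1 + k_d θ_c) / [θ_c(Yk − k_d) − 1] = 51.9 × (1 + 0.0532 × 6.60) / [6.60 × (0.356 × 9.48 − 0.0532) − 1] = 70.12 / 20.92 = 3.351 mg/L.

S ≈ 3.35 mg/L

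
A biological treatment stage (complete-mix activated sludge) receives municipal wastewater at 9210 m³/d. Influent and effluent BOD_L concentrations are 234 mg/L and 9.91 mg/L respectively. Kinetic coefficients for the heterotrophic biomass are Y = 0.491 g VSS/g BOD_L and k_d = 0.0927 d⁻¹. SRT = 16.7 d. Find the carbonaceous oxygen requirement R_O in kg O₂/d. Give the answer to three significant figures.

R_O ≈ 1500 kg O₂/d

Correct the yield for decay: Y_obs = Y/(1 + k_d θ_c) = 0.491 / (1 + 0.0927 × 16.7) = 0.491 / 2.548 = 0.1927.
Mass of BOD_L removed per day: Q(S₀ − S) = 9210 × 224.1 g/m³ = 2064 kg/d.
P_X = Y_obs·Q·(S₀ − S) = 0.1927 × 2064 = 397.7 kg VSS/d.
R_O = Q·(S₀ − S) − 1.42·P_X = 2064 − 1.42 × 397.7 = 1499 kg O₂/d.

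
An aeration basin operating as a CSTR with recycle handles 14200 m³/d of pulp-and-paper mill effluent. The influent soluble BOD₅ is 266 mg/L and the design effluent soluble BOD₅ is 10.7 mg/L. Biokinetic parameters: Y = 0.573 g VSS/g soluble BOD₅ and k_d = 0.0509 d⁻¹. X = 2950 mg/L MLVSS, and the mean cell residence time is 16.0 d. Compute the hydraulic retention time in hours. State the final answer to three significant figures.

Rearranging the biomass balance for a CMAS with decay, V = Y·Q·ΔS·θ_c / [X·(1+k_d θ_c)] = 0.573 × 14200 × (266 − 10.7) × 16.0 / [2950 × (1 + 0.0509 × 16.0)] = 3.32×10^7 / 5352 = 6210 m³.
τ = V/Q = 6210/14200 = 0.4373 d, or 10.49 h.

τ ≈ 10.5 h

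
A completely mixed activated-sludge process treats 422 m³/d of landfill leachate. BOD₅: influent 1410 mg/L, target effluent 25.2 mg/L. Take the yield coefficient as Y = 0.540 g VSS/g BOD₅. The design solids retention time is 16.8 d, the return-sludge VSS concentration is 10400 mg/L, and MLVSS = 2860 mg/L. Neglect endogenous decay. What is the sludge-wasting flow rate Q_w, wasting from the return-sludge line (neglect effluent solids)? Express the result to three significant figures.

With k_d = 0 the design equation reduces to V = Y Q (S₀−S) θ_c / X = 0.540 × 422 × (1410 − 25.2) × 16.8 / 2860 = 1854 m³.
Q_w = (V·X)/(θ_c X_r) = 1854 × 2860 / (16.8 × 10400) = 30.34 m³/d.

Q_w ≈ 30.3 m³/d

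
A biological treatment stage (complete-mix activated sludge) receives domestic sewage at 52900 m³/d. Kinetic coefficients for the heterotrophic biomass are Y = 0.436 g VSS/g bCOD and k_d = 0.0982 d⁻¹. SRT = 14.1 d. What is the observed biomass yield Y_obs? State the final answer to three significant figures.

Observed yield with endogenous decay: Y_obs = Y / (1 + k_d·θ_c) = 0.436 / (1 + 0.0982 × 14.1) = 0.436 / 2.385 = 0.1828 g VSS/g bCOD.

Y_obs ≈ 0.183 g VSS/g bCOD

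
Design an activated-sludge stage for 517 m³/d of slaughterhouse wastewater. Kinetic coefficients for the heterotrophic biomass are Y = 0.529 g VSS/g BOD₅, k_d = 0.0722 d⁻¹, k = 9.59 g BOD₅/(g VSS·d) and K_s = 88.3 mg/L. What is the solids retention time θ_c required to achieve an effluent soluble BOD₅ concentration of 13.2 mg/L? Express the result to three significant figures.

θ_c ≈ 1.70 d

Specific growth rate at S = 13.2 mg/L: μ = YkS/(K_s+S) = 0.529·9.59·13.2/(88.3+13.2) = 0.6598 d⁻¹.
θ_c = 1/(μ − k_d) = 1/(0.6598 − 0.0722) = 1/0.5876 = 1.702 d.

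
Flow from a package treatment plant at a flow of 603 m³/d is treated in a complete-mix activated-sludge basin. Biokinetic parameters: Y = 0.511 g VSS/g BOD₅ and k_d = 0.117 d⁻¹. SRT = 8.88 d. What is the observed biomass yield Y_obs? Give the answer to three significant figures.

Y_obs ≈ 0.251 g VSS/g BOD₅

Y_obs = Y / (1 + k_d θ_c) = 0.511 / (1 + 0.117 × 8.88) = 0.511 / 2.039 = 0.2506.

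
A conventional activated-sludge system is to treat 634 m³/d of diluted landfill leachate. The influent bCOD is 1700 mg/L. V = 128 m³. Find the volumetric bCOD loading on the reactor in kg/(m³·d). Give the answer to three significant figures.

L_v ≈ 8.42 kg bCOD/(m³·d)

Applied bCOD load per unit volume = Q·S₀/V = (634 × 1700/1000)/128.0 = 8.420 kg bCOD·m⁻³·d⁻¹.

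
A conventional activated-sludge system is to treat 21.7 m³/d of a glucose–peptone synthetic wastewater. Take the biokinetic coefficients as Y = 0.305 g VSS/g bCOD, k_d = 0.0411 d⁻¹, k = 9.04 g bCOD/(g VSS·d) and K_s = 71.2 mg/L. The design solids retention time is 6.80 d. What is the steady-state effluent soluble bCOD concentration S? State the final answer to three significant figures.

S ≈ 5.21 mg/L

For a completely mixed reactor with recycle the Lawrence–McCarty relation gives S = K_s·(1 + k_d·θ_c) / [θ_c·(Y·k − k_d) − 1] = 71.2 × (1 + 0.0411 × 6.80) / [6.80 × (0.305 × 9.04 − 0.0411) − 1] = 91.10 / 17.47 = 5.215 mg/L.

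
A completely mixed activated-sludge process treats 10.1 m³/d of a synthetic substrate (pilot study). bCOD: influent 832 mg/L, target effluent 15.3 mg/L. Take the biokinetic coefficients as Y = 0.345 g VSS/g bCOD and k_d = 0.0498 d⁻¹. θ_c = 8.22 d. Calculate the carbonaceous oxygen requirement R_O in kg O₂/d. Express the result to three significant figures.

R_O ≈ 5.38 kg O₂/d

The observed yield is Y_obs = Y/(1 + k_d·θ_c) = 0.345 / (1 + 0.0498 × 8.22) = 0.345 / 1.409 = 0.2448 g VSS per g bCOD removed.
Mass of bCOD removed per day: Q(S₀ − S) = 10.1 × 816.7 g/m³ = 8.249 kg/d.
P_X = Y_obs·Q·(S₀ − S) = 0.2448 × 8.249 = 2.019 kg VSS/d.
R_O = Q·(S₀ − S) − 1.42·P_X = 8.249 − 1.42 × 2.019 = 5.381 kg O₂/d.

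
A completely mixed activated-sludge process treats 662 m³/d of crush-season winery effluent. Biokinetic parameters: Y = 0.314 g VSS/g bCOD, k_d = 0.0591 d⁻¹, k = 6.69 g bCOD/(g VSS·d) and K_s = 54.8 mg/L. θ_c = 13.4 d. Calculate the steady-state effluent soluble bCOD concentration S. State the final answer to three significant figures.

For a completely mixed reactor with recycle the Lawrence–McCarty relation gives S = K_s·(1 + k_d·θ_c) / [θ_c·(Y·k − k_d) − 1] = 54.8 × (1 + 0.0591 × 13.4) / [13.4 × (0.314 × 6.69 − 0.0591) − 1] = 98.20 / 26.36 = 3.726 mg/L.

S ≈ 3.73 mg/L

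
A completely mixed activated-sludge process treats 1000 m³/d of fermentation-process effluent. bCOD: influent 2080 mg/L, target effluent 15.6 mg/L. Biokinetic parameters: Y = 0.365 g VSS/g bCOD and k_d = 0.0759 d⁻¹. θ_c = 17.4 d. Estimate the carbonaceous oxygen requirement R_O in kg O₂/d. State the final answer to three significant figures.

Y_obs = Y / (1 + k_d θ_c) = 0.365 / (1 + 0.0759 × 17.4) = 0.365 / 2.321 = 0.1573.
Substrate removed = Q·(S₀ − S) = 1000 m³/d × (2080 − 15.6) g/m³ = 2.06×10^6 g/d = 2064 kg/d.
P_X = Y_obs·Q·(S₀ − S) = 0.1573 × 2064 = 324.7 kg VSS/d.
R_O = Q·(S₀ − S) − 1.42·P_X = 2064 − 1.42 × 324.7 = 1603 kg O₂/d.

R_O ≈ 1600 kg O₂/d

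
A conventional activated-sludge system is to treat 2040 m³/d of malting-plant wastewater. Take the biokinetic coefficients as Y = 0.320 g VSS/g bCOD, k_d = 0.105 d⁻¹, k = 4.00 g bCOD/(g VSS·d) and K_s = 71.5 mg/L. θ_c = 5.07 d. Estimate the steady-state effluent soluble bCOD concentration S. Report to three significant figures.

S ≈ 22.1 mg/L

From the Monod/SRT balance for a CMAS, S = K_s·(1+k_d θ_c)/[θ_c·(Y k − k_d) − 1] = 71.5 × (1 + 0.105 × 5.07) / [5.07 × (0.320 × 4.00 − 0.105) − 1] = 109.6 / 4.957 = 22.10 mg/L.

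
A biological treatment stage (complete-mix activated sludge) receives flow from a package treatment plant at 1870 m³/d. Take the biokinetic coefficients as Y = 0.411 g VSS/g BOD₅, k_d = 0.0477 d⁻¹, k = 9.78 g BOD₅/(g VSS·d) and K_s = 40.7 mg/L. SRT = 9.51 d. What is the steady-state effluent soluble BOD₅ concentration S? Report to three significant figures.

For a completely mixed reactor with recycle the Lawrence–McCarty relation gives S = K_s·(1 + k_d·θ_c) / [θ_c·(Y·k − k_d) − 1] = 40.7 × (1 + 0.0477 × 9.51) / [9.51 × (0.411 × 9.78 − 0.0477) − 1] = 59.16 / 36.77 = 1.609 mg/L.

S ≈ 1.61 mg/L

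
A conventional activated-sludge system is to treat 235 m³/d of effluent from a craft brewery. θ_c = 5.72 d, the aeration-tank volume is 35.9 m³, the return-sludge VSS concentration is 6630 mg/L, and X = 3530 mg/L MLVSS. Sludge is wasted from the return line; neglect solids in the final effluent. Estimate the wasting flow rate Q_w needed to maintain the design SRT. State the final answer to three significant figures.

Q_w ≈ 3.34 m³/d

Wasting from the return line (neglecting effluent solids): Q_w = V·X / (θ_c·X_r) = 35.90 × 3530 / (5.72 × 6630) = 3.342 m³/d.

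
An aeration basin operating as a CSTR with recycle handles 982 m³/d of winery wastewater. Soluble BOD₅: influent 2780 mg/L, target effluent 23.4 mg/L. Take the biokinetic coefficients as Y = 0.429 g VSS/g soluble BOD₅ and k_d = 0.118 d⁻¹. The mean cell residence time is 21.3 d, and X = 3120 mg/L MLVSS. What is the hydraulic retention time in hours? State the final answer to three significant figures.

From the SRT design equation V = Y Q (S₀−S) θ_c / [X (1 + k_d θ_c)] = 0.429 × 982 × (2780 − 23.4) × 21.3 / [3120 × (1 + 0.118 × 21.3)] = 2.47×10^7 / 10962 = 2257 m³.
HRT = V/Q = 2257 m³ / 982 m³·d⁻¹ = 2.298 d × 24 = 55.15 h.

τ ≈ 55.1 h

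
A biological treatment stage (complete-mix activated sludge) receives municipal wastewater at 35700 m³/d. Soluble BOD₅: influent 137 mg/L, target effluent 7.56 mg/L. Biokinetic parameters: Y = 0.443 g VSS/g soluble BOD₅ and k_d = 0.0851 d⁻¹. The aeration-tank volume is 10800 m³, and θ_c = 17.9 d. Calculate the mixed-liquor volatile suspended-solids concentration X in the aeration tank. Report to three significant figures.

From V·X·(1 + k_d·θ_c) = Y·Q·(S₀ − S)·θ_c: X = 0.443 × 35700 × (137 − 7.56) × 17.9 / [10800 × (1 + 0.0851 × 17.9)] = 1345 mg/L.

X ≈ 1340 mg/L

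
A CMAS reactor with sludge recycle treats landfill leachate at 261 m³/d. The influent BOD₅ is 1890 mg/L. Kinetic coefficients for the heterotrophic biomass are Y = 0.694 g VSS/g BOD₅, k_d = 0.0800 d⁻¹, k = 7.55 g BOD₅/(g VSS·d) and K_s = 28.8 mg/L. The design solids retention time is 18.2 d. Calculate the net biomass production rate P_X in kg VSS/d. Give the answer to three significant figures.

P_X ≈ 139 kg VSS/d

For a completely mixed reactor with recycle the Lawrence–McCarty relation gives S = K_s·(1 + k_d·θ_c) / [θ_c·(Y·k − k_d) − 1] = 28.8 × (1 + 0.0800 × 18.2) / [18.2 × (0.694 × 7.55 − 0.0800) − 1] = 70.73 / 92.91 = 0.7613 mg/L.
The observed yield is Y_obs = Y/(1 + k_d·θ_c) = 0.694 / (1 + 0.0800 × 18.2) = 0.694 / 2.456 = 0.2826 g VSS per g BOD₅ removed.
ΔS = 1890 − 0.761 = 1889 mg/L, so the substrate removal rate is 261 × 1889/1000 = 493.1 kg BOD₅/d.
Net biomass production P_X = Y_obs × Q·(S₀ − S) = 0.2826 × 493.1 = 139.3 kg VSS/d.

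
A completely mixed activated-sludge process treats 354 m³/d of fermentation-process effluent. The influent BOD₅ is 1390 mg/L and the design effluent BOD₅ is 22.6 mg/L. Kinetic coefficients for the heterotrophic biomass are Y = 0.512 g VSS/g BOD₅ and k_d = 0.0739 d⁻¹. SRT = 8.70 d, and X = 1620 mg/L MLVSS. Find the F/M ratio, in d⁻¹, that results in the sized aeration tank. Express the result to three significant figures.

F/M ≈ 0.375 d⁻¹

Rearranging the biomass balance for a CMAS with decay, V = Y·Q·ΔS·θ_c / [X·(1+k_d θ_c)] = 0.512 × 354 × (1390 − 22.6) × 8.70 / [1620 × (1 + 0.0739 × 8.70)] = 2.16×10^6 / 2662 = 810.1 m³.
F/M = Q·S₀ / (V·X) = 354 × 1390 / (810.1 × 1620) = 0.3749 g BOD₅·(g VSS·d)⁻¹.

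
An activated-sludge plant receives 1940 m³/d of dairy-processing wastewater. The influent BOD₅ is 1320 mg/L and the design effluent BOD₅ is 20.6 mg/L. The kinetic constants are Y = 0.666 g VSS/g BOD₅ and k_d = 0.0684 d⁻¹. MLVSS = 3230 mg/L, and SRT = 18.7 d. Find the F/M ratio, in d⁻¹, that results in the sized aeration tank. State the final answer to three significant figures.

F/M ≈ 0.186 d⁻¹

Steady-state biomass mass balance: V·X·(1 + k_d·θ_c) = Y·Q·(S₀ − S)·θ_c, so V = 0.666 × 1940 × (1320 − 20.6) × 18.7 / [3230 × (1 + 0.0684 × 18.7)] = 3.14×10^7 / 7361 = 4265 m³.
Food-to-microorganism ratio F/M = Q S₀ / (V X) = 1940 × 1320 / (4265 × 3230) = 0.1859 d⁻¹.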